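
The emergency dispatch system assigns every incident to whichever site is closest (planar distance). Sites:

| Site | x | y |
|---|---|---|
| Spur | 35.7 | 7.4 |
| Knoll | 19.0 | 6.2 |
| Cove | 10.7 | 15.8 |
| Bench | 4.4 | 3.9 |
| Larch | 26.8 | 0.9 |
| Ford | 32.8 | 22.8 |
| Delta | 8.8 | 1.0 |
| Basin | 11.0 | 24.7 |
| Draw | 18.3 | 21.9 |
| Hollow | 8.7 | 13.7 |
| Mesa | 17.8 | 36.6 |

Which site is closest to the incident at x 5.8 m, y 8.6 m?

Squared distances to each site:
Spur: 895.450; Knoll: 180.000; Cove: 75.850; Bench: 24.050; Larch: 500.290; Ford: 930.640; Delta: 66.760; Basin: 286.250; Draw: 333.140; Hollow: 34.420; Mesa: 928.000.
Minimum at Bench.

Bench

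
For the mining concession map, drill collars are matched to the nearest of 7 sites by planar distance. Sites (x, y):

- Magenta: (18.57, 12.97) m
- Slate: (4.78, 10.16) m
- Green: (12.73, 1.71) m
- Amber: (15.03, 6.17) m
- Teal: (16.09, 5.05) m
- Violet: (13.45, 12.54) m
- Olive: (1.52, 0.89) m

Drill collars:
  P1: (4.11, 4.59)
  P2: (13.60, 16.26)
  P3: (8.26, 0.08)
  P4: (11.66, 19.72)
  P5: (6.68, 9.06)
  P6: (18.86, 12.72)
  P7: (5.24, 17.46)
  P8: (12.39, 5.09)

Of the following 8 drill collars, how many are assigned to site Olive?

1

P1 → Olive
P2 → Violet
P3 → Green
P4 → Violet
P5 → Slate
P6 → Magenta
P7 → Slate
P8 → Amber
1 of the 8 goes to Olive.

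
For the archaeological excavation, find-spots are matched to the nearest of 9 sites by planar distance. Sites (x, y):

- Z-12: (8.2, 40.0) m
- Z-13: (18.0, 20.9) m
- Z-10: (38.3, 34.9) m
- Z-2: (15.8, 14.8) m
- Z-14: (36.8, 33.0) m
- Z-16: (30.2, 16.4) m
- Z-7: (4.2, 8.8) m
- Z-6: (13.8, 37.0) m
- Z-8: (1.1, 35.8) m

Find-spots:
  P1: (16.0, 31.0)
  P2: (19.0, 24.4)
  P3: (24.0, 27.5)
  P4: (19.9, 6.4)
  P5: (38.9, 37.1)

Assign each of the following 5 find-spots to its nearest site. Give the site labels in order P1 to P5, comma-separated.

P1 → Z-6 (d²=40.84)
P2 → Z-13 (d²=13.25)
P3 → Z-13 (d²=79.56)
P4 → Z-2 (d²=87.37)
P5 → Z-10 (d²=5.20)

Z-6, Z-13, Z-13, Z-2, Z-10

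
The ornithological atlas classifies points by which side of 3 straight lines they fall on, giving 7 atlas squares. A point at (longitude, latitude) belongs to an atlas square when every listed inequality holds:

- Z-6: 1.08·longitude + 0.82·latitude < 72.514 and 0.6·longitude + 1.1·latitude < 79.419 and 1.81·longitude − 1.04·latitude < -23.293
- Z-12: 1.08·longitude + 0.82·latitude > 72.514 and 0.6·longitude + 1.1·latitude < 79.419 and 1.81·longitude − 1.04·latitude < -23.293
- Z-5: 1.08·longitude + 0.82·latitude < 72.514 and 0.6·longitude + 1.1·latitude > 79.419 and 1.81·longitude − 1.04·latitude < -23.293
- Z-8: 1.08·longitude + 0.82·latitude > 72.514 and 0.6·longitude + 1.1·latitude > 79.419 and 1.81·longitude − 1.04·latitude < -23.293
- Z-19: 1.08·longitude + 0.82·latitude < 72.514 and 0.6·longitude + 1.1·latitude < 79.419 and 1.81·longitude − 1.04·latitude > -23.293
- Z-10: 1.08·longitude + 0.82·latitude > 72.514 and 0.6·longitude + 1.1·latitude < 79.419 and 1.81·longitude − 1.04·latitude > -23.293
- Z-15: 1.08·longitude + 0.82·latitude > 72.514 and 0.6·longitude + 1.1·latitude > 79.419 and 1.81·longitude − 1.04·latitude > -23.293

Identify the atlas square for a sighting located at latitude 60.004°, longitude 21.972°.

Z-10

1.08·21.972 + 0.82·60.004 = 72.933, which is > 72.514
0.6·21.972 + 1.1·60.004 = 79.188, which is < 79.419
1.81·21.972 − 1.04·60.004 = -22.635, which is > -23.293
This sign pattern matches Z-10.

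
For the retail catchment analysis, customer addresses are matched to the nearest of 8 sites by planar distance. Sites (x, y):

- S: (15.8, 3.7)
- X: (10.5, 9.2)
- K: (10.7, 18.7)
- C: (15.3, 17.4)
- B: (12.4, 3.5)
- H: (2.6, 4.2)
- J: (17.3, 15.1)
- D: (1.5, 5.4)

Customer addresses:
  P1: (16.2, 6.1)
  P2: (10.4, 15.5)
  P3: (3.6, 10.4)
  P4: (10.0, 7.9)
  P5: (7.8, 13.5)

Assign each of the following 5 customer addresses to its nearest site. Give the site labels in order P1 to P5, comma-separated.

S, K, D, X, X

P1 → S (d²=5.92)
P2 → K (d²=10.33)
P3 → D (d²=29.41)
P4 → X (d²=1.94)
P5 → X (d²=25.78)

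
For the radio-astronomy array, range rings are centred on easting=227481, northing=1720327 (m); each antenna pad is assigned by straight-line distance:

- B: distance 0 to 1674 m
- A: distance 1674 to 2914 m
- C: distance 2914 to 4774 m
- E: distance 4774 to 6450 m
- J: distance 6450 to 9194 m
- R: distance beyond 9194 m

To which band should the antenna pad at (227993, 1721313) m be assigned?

Distance = √((227993−227481)² + (1721313−1720327)²) = √(262144.000 + 972196.000) = 1111.009 m.
0 ≤ 1111.009 < 1674 → B.

B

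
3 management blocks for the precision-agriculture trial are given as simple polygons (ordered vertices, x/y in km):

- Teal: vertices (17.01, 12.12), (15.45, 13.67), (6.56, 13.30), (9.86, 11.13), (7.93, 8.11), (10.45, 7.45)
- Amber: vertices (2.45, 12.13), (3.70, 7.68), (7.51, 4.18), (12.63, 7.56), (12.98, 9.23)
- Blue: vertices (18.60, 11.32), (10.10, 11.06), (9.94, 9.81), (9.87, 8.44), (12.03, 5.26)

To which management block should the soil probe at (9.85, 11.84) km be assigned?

Cast a ray rightward from (9.85, 11.84). For each polygon, the edges (by vertex number in listed order) whose endpoints lie on opposite sides of y = 11.84, where each meets that height, and whether that is right or left of the point:
Teal: 3–4 at x≈8.780 (left), 6–1 at x≈16.617 (right) → 1 crossing.
Amber: 1–2 at x≈2.531 (left), 5–1 at x≈3.503 (left) → 0 crossings.
Blue: no edge straddles that height → 0 crossings.
Only Teal has an odd count, so the point is inside Teal.

Teal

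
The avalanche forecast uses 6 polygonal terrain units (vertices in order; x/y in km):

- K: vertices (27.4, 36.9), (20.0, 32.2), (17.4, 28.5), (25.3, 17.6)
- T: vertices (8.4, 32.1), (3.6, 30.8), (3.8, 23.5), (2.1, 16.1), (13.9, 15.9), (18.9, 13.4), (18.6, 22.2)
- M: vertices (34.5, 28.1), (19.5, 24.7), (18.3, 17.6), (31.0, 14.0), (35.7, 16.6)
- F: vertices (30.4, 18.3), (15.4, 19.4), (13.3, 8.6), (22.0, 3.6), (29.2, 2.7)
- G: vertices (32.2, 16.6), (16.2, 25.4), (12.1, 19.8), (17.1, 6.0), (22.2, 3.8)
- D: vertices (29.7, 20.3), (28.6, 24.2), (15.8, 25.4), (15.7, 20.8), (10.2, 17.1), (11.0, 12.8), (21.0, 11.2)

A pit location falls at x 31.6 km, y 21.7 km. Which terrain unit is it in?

Cast a ray rightward from (31.6, 21.7). For each polygon, the edges (by vertex number in listed order) whose endpoints lie on opposite sides of y = 21.7, where each meets that height, and whether that is right or left of the point:
K: 3–4 at x≈22.33 (left), 4–1 at x≈25.75 (left) → 0 crossings.
T: 3–4 at x≈3.39 (left), 6–7 at x≈18.62 (left) → 0 crossings.
M: 2–3 at x≈18.99 (left), 5–1 at x≈35.17 (right) → 1 crossing.
F: no edge straddles that height → 0 crossings.
G: 1–2 at x≈22.93 (left), 2–3 at x≈13.49 (left) → 0 crossings.
D: 1–2 at x≈29.31 (left), 3–4 at x≈15.72 (left) → 0 crossings.
Only M has an odd count, so the point is inside M.

M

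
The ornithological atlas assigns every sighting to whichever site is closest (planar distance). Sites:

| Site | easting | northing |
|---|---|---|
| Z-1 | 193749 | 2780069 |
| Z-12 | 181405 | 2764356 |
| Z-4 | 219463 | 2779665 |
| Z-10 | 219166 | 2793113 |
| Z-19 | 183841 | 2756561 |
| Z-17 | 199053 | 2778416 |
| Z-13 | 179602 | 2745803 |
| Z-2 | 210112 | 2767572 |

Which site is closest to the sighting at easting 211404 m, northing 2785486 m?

Z-4

Squared distances to each site:
Z-1: 341042914.000; Z-12: 1346416901.000; Z-4: 98831522.000; Z-10: 118419773.000; Z-19: 1596374594.000; Z-17: 202532101.000; Z-13: 2586107693.000; Z-2: 322580660.000.
Minimum at Z-4.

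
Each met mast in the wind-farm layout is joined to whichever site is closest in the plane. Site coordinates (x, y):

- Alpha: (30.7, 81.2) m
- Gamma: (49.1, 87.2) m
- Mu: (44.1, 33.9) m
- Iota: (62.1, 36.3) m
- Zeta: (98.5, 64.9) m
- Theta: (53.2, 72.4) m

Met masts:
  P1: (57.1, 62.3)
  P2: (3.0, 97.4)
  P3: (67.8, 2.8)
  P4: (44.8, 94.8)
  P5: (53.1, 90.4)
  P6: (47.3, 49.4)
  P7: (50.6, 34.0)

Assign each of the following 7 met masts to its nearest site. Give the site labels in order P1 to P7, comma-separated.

P1 → Theta (d²=117.22)
P2 → Alpha (d²=1029.73)
P3 → Iota (d²=1154.74)
P4 → Gamma (d²=76.25)
P5 → Gamma (d²=26.24)
P6 → Mu (d²=250.49)
P7 → Mu (d²=42.26)

Theta, Alpha, Iota, Gamma, Gamma, Mu, Mu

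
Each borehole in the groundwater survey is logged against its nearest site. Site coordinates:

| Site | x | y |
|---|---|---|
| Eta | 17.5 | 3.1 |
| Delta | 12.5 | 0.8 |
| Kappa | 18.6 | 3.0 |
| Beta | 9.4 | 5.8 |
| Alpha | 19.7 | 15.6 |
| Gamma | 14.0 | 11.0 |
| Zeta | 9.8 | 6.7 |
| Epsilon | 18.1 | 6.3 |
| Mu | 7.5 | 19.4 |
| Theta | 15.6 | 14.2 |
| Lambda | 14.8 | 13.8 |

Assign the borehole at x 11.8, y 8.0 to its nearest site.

Zeta

Squared distances to each site:
Eta: 56.500; Delta: 52.330; Kappa: 71.240; Beta: 10.600; Alpha: 120.170; Gamma: 13.840; Zeta: 5.690; Epsilon: 42.580; Mu: 148.450; Theta: 52.880; Lambda: 42.640.
Minimum at Zeta.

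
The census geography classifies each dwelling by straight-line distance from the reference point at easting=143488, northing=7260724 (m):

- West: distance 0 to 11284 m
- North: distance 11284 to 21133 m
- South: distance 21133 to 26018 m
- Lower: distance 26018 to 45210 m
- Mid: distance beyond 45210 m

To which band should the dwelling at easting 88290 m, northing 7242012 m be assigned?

Distance = √((88290−143488)² + (7242012−7260724)²) = √(3046819204.000 + 350138944.000) = 58283.429 m.
45210 ≤ 58283.429 < ∞ → Mid.

Mid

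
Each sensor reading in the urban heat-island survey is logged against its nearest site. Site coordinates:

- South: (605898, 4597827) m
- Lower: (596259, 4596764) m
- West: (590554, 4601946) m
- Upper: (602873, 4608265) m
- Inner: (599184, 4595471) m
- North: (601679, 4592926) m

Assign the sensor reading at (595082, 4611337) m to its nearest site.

Upper

Squared distances to each site:
South: 299505956.000; Lower: 213757658.000; West: 108693665.000; Upper: 70136865.000; Inner: 268556360.000; North: 382485330.000.
Minimum at Upper.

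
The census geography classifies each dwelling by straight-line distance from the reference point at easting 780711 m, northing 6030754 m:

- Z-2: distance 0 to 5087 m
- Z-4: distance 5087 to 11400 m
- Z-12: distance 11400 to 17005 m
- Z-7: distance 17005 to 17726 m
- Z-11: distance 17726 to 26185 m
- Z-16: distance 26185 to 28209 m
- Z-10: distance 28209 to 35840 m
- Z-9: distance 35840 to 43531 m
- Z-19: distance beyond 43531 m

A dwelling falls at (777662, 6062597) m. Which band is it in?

Distance = √((777662−780711)² + (6062597−6030754)²) = √(9296401.000 + 1013976649.000) = 31988.639 m.
28209 ≤ 31988.639 < 35840 → Z-10.

Z-10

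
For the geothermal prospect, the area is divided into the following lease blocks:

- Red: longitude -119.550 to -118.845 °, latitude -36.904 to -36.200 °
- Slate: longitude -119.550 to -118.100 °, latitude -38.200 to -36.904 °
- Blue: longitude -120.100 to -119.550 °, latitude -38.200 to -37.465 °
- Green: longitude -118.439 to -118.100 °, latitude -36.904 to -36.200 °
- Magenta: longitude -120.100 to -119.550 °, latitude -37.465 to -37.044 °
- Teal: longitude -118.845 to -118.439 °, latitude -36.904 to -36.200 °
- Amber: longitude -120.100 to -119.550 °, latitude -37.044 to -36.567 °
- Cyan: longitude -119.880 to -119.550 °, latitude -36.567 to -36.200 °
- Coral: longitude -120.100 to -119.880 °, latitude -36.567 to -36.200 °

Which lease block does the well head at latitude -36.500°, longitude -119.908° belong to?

Coral

The point has longitude = -119.908 and latitude = -36.500.
Only Coral satisfies -120.100 ≤ longitude ≤ -119.880 and -36.567 ≤ latitude ≤ -36.200.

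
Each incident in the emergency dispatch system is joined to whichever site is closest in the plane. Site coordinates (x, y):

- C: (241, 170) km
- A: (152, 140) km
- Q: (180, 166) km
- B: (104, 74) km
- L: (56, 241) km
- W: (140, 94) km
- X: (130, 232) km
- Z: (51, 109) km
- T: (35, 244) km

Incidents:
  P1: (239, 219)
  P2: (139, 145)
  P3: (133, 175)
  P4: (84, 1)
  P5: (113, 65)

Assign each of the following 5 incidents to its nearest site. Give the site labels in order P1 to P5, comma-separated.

P1 → C (d²=2405.00)
P2 → A (d²=194.00)
P3 → A (d²=1586.00)
P4 → B (d²=5729.00)
P5 → B (d²=162.00)

C, A, A, B, B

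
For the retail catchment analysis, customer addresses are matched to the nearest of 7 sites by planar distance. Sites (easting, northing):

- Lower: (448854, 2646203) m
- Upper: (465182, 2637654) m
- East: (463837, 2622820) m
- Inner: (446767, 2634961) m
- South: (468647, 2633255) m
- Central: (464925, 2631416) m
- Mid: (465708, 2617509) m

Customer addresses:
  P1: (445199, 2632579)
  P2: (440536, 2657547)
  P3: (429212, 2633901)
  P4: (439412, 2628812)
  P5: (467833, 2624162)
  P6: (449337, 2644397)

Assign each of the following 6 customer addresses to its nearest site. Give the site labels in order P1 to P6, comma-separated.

P1 → Inner (d²=8132548.00)
P2 → Lower (d²=197875460.00)
P3 → Inner (d²=309301625.00)
P4 → Inner (d²=91906226.00)
P5 → East (d²=17768980.00)
P6 → Lower (d²=3494925.00)

Inner, Lower, Inner, Inner, East, Lower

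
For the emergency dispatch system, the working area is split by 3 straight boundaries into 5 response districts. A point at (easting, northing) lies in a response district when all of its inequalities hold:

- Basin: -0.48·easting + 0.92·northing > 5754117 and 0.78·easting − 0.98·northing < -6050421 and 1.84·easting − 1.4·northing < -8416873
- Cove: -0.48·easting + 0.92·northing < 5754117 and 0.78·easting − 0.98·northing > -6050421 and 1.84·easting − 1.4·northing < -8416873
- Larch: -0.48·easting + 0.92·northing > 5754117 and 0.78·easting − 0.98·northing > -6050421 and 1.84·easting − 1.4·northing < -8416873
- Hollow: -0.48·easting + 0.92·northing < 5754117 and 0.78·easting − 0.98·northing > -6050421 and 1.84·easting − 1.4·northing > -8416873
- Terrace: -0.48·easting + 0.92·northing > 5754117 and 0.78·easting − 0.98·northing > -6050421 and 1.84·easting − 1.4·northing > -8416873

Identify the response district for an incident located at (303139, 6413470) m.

-0.48·303139 + 0.92·6413470 = 5754885.680, which is > 5754117
0.78·303139 − 0.98·6413470 = -6048752.180, which is > -6050421
1.84·303139 − 1.4·6413470 = -8421082.240, which is < -8416873
This sign pattern matches Larch.

Larch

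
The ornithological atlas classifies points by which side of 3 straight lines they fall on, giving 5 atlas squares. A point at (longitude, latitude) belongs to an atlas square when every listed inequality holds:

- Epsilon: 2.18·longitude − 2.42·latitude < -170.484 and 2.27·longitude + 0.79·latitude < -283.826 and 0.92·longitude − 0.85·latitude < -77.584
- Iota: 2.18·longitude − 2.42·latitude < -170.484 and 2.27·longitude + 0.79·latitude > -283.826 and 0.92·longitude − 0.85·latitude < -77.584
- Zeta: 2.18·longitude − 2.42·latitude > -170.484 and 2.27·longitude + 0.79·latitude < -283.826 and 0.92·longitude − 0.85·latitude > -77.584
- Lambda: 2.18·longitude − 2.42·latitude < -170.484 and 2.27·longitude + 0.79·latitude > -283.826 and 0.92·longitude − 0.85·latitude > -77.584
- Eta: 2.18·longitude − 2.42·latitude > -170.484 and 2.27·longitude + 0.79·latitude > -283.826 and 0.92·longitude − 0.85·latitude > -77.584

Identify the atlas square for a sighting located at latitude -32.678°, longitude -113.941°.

Zeta

2.18·-113.941 − 2.42·-32.678 = -169.311, which is > -170.484
2.27·-113.941 + 0.79·-32.678 = -284.462, which is < -283.826
0.92·-113.941 − 0.85·-32.678 = -77.049, which is > -77.584
This sign pattern matches Zeta.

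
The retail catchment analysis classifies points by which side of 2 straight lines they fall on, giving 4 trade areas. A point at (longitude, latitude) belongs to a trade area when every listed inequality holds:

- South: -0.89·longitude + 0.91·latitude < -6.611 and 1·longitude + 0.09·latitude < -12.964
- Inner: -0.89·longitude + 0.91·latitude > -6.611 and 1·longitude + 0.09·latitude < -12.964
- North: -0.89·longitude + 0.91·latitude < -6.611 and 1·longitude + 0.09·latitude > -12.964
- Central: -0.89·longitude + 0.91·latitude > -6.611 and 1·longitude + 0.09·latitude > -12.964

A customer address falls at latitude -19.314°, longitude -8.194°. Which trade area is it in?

-0.89·-8.194 + 0.91·-19.314 = -10.283, which is < -6.611
1·-8.194 + 0.09·-19.314 = -9.932, which is > -12.964
This sign pattern matches North.

North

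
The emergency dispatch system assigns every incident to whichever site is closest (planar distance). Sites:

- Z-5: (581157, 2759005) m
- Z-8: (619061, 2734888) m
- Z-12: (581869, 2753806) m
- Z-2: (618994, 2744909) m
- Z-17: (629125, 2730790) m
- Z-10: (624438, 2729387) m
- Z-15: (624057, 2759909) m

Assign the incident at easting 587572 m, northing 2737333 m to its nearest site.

Z-12

Squared distances to each site:
Z-5: 510827809.000; Z-8: 997535146.000; Z-12: 303883938.000; Z-2: 1044737860.000; Z-17: 1769462658.000; Z-10: 1422240872.000; Z-15: 1840831001.000.
Minimum at Z-12.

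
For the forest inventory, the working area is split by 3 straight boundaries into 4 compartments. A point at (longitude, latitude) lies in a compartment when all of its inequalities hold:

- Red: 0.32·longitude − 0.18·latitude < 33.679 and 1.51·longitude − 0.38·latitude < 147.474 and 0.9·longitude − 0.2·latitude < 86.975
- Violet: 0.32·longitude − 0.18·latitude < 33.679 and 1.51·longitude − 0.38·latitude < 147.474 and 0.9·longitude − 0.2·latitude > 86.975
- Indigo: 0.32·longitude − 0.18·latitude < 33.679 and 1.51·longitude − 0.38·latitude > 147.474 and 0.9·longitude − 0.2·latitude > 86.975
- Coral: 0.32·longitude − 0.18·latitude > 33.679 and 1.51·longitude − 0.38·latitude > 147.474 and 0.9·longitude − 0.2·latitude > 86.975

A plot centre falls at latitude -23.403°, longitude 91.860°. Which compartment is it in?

0.32·91.860 − 0.18·-23.403 = 33.608, which is < 33.679
1.51·91.860 − 0.38·-23.403 = 147.602, which is > 147.474
0.9·91.860 − 0.2·-23.403 = 87.355, which is > 86.975
This sign pattern matches Indigo.

Indigo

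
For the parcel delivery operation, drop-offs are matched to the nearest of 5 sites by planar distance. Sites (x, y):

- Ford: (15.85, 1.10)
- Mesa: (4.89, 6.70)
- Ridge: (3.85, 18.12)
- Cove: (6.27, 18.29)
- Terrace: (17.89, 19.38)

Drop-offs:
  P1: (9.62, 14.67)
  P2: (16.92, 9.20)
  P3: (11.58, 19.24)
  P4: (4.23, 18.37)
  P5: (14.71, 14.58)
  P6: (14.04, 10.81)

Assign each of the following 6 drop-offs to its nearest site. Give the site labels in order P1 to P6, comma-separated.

P1 → Cove (d²=24.33)
P2 → Ford (d²=66.75)
P3 → Cove (d²=29.10)
P4 → Ridge (d²=0.21)
P5 → Terrace (d²=33.15)
P6 → Terrace (d²=88.27)

Cove, Ford, Cove, Ridge, Terrace, Terrace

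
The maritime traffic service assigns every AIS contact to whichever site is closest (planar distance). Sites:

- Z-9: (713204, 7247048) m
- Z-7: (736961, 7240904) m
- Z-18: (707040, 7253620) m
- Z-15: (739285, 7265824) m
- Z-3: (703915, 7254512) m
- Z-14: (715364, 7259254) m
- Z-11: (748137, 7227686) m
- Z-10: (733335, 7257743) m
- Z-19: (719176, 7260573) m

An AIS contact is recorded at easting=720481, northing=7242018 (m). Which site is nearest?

Z-9

Squared distances to each site:
Z-9: 78255629.000; Z-7: 272831396.000; Z-18: 315266885.000; Z-15: 920316052.000; Z-3: 430532392.000; Z-14: 323263385.000; Z-11: 970260560.000; Z-10: 412500941.000; Z-19: 345991050.000.
Minimum at Z-9.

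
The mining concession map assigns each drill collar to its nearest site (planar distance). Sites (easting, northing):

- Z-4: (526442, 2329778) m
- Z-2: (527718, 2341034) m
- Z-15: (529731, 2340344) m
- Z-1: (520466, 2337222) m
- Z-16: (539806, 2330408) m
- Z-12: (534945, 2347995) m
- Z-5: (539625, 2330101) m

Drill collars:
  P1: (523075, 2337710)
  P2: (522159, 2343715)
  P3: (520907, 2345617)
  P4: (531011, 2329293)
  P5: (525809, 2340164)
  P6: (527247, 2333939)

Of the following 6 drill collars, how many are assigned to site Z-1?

1

P1 → Z-1
P2 → Z-2
P3 → Z-2
P4 → Z-4
P5 → Z-2
P6 → Z-4
1 of the 6 goes to Z-1.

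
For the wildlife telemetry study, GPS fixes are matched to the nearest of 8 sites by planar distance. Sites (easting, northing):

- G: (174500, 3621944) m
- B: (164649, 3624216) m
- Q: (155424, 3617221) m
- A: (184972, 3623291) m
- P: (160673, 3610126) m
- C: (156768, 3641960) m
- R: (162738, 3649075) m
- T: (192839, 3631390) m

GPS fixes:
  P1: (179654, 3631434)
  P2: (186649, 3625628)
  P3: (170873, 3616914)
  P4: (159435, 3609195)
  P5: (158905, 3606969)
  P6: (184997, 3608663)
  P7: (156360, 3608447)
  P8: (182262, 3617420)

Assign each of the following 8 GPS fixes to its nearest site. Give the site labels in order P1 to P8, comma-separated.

A, A, G, P, P, A, P, A

P1 → A (d²=94589573.00)
P2 → A (d²=8273898.00)
P3 → G (d²=38456029.00)
P4 → P (d²=2399405.00)
P5 → P (d²=13092473.00)
P6 → A (d²=213979009.00)
P7 → P (d²=21421010.00)
P8 → A (d²=41812741.00)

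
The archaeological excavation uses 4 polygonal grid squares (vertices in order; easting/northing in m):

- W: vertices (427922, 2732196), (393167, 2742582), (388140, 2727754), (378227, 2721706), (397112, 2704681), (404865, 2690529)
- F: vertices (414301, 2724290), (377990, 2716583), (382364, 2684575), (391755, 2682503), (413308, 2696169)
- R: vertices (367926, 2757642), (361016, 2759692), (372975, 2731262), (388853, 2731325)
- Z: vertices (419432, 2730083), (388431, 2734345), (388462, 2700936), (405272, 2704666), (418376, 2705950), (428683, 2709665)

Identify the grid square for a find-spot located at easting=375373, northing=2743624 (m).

Cast a ray rightward from (375373, 2743624). For each polygon, the edges (by vertex number in listed order) whose endpoints lie on opposite sides of northing = 2743624, where each meets that height, and whether that is right or left of the point:
W: no edge straddles that height → 0 crossings.
F: no edge straddles that height → 0 crossings.
R: 2–3 at easting≈367775.0 (left), 4–1 at easting≈379073.0 (right) → 1 crossing.
Z: no edge straddles that height → 0 crossings.
Only R has an odd count, so the point is inside R.

R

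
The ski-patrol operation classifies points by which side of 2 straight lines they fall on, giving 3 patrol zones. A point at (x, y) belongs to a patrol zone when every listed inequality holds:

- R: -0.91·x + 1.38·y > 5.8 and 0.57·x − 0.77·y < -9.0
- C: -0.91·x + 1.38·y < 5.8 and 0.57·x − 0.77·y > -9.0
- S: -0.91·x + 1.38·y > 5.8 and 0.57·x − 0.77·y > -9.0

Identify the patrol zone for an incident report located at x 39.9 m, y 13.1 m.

C

-0.91·39.9 + 1.38·13.1 = -18.231, which is < 5.8
0.57·39.9 − 0.77·13.1 = 12.656, which is > -9.0
This sign pattern matches C.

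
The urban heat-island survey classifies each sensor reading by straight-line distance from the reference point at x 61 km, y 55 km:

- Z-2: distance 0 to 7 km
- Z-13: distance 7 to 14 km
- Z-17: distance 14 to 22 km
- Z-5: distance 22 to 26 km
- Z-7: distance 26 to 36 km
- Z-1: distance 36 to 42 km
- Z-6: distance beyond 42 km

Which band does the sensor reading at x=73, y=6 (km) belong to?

Distance = √((73−61)² + (6−55)²) = √(144.000 + 2401.000) = 50.448 km.
42 ≤ 50.448 < ∞ → Z-6.

Z-6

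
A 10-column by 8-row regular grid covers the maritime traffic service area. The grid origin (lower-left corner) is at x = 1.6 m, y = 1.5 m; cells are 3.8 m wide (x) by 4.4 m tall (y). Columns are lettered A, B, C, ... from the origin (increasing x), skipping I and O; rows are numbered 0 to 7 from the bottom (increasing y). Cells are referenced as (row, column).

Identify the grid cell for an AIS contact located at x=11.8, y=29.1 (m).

(6, C)

Column index: ⌊(11.8 − 1.6) / 3.8⌋ = ⌊2.684⌋ = 2 → column C
Row offset from origin: ⌊(29.1 − 1.5) / 4.4⌋ = ⌊6.273⌋ = 6 → row 6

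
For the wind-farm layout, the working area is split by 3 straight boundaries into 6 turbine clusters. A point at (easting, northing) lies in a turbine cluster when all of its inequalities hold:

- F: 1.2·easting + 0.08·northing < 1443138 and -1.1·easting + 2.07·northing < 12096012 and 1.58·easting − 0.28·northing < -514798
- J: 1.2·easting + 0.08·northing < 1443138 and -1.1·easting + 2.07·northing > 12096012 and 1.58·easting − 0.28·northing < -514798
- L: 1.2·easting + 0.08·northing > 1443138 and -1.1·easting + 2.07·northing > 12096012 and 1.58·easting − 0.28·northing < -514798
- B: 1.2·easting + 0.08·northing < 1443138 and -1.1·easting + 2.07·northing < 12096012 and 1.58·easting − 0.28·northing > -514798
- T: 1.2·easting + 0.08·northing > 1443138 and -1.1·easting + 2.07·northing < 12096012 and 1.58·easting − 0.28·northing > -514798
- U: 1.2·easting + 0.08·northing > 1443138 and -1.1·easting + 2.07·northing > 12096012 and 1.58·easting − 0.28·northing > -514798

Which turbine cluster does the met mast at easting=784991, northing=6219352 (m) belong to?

1.2·784991 + 0.08·6219352 = 1439537.360, which is < 1443138
-1.1·784991 + 2.07·6219352 = 12010568.540, which is < 12096012
1.58·784991 − 0.28·6219352 = -501132.780, which is > -514798
This sign pattern matches B.

B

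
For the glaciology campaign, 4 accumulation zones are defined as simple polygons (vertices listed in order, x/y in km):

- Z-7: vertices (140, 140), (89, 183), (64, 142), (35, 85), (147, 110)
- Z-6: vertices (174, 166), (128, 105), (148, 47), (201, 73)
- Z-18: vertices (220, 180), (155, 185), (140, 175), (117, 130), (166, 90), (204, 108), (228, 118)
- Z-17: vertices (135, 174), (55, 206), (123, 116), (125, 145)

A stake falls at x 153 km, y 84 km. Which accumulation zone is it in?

Cast a ray rightward from (153, 84). For each polygon, the edges (by vertex number in listed order) whose endpoints lie on opposite sides of y = 84, where each meets that height, and whether that is right or left of the point:
Z-7: no edge straddles that height → 0 crossings.
Z-6: 2–3 at x≈135.2 (left), 4–1 at x≈197.8 (right) → 1 crossing.
Z-18: no edge straddles that height → 0 crossings.
Z-17: no edge straddles that height → 0 crossings.
Only Z-6 has an odd count, so the point is inside Z-6.

Z-6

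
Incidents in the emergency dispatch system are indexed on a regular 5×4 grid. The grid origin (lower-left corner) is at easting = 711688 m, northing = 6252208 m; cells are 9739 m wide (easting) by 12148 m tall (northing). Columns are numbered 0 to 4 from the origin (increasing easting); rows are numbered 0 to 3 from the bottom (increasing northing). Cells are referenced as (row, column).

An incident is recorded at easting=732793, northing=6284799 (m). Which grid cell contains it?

Column index: ⌊(732793 − 711688) / 9739⌋ = ⌊2.167⌋ = 2
Row offset from origin: ⌊(6284799 − 6252208) / 12148⌋ = ⌊2.683⌋ = 2 → row 2

(2, 2)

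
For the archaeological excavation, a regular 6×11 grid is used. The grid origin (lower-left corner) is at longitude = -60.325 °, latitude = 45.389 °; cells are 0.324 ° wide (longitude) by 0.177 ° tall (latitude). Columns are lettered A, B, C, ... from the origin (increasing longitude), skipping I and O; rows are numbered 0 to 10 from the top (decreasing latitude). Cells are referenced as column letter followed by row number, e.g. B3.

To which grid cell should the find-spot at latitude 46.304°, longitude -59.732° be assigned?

B5

Column index: ⌊(-59.732 − -60.325) / 0.324⌋ = ⌊1.830⌋ = 1 → column B
Row offset from origin: ⌊(46.304 − 45.389) / 0.177⌋ = ⌊5.169⌋ = 5 → row 5 (counted from top)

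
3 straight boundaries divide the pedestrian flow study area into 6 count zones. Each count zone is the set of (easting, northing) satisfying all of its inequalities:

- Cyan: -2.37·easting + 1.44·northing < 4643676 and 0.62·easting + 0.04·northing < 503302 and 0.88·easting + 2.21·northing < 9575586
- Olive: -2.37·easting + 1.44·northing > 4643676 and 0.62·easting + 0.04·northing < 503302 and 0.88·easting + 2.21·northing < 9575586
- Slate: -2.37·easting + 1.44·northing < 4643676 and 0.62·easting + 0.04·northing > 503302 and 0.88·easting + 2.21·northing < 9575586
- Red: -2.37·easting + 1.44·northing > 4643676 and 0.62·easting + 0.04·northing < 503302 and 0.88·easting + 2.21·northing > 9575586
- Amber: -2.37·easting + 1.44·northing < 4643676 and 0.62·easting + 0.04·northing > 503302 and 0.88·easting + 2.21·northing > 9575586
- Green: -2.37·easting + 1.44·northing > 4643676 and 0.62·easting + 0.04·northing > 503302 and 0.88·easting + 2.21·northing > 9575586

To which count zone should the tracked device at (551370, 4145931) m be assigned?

-2.37·551370 + 1.44·4145931 = 4663393.740, which is > 4643676
0.62·551370 + 0.04·4145931 = 507686.640, which is > 503302
0.88·551370 + 2.21·4145931 = 9647713.110, which is > 9575586
This sign pattern matches Green.

Green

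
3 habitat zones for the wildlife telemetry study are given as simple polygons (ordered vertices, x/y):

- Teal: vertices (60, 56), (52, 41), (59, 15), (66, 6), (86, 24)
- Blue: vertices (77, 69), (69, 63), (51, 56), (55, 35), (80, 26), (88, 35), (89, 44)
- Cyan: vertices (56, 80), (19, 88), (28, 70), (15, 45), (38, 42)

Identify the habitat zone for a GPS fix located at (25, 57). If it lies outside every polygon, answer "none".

Cyan

Cast a ray rightward from (25, 57). For each polygon, the edges (by vertex number in listed order) whose endpoints lie on opposite sides of y = 57, where each meets that height, and whether that is right or left of the point:
Teal: no edge straddles that height → 0 crossings.
Blue: 2–3 at x≈53.6 (right), 7–1 at x≈82.8 (right) → 2 crossings.
Cyan: 3–4 at x≈21.2 (left), 5–1 at x≈45.1 (right) → 1 crossing.
Only Cyan has an odd count, so the point is inside Cyan.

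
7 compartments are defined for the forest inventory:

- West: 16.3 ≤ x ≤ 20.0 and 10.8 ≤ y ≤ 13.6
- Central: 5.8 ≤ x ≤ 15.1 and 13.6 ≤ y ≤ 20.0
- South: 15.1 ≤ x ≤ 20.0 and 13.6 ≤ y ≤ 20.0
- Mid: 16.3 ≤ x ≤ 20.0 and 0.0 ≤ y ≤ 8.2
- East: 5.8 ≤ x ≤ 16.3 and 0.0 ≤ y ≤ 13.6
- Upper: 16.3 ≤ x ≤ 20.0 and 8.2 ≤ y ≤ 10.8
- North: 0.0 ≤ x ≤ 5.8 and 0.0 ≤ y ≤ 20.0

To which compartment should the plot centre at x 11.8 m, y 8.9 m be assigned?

East

The point has x = 11.8 and y = 8.9.
Only East satisfies 5.8 ≤ x ≤ 16.3 and 0.0 ≤ y ≤ 13.6.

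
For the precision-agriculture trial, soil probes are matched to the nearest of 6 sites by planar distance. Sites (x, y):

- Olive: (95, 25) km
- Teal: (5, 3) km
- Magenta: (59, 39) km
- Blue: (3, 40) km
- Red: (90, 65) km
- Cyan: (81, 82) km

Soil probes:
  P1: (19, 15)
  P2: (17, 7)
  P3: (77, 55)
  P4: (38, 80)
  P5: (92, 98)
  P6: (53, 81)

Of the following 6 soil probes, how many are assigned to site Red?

P1 → Teal
P2 → Teal
P3 → Red
P4 → Cyan
P5 → Cyan
P6 → Cyan
1 of the 6 goes to Red.

1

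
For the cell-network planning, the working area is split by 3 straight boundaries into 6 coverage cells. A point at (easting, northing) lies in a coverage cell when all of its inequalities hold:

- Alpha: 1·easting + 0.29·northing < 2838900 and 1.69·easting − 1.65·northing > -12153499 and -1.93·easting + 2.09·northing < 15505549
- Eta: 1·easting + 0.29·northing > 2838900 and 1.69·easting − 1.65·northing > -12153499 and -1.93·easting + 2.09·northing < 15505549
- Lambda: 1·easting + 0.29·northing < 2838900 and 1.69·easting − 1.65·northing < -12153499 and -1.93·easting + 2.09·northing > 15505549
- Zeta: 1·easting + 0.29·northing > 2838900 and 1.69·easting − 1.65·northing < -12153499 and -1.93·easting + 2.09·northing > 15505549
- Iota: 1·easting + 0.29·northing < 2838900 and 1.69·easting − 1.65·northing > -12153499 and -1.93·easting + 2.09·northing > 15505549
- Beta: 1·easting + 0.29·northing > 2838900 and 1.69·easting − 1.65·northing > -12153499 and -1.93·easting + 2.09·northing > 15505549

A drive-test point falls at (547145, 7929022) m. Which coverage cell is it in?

1·547145 + 0.29·7929022 = 2846561.380, which is > 2838900
1.69·547145 − 1.65·7929022 = -12158211.250, which is < -12153499
-1.93·547145 + 2.09·7929022 = 15515666.130, which is > 15505549
This sign pattern matches Zeta.

Zeta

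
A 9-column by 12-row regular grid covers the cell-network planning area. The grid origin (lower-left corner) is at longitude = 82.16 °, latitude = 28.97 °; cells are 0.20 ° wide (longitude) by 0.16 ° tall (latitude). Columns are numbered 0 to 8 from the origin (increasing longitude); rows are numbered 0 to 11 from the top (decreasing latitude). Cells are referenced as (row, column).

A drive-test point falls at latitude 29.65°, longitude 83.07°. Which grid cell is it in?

(7, 4)

Column index: ⌊(83.07 − 82.16) / 0.20⌋ = ⌊4.550⌋ = 4
Row offset from origin: ⌊(29.65 − 28.97) / 0.16⌋ = ⌊4.250⌋ = 4 → row 7 (counted from top)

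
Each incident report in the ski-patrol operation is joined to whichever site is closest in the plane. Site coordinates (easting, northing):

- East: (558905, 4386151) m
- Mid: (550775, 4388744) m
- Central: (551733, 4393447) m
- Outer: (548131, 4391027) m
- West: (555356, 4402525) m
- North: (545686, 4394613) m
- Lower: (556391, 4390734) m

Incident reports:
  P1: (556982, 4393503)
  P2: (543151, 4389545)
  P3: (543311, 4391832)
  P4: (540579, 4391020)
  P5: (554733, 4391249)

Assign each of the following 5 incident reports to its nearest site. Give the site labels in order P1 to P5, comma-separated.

P1 → Lower (d²=8016642.00)
P2 → Outer (d²=26996724.00)
P3 → North (d²=13374586.00)
P4 → North (d²=38991098.00)
P5 → Lower (d²=3014189.00)

Lower, Outer, North, North, Lower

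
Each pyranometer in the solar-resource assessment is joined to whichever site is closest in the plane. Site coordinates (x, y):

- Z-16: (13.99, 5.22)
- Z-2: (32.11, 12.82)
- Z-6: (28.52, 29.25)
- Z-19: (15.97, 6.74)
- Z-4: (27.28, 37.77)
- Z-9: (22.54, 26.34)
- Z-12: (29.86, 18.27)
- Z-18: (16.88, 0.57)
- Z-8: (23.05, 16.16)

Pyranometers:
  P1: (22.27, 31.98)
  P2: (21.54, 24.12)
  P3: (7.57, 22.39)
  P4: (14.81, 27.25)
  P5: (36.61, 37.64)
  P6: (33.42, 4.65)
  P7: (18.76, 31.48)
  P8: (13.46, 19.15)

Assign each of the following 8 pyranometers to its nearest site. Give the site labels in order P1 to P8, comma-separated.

P1 → Z-9 (d²=31.88)
P2 → Z-9 (d²=5.93)
P3 → Z-9 (d²=239.70)
P4 → Z-9 (d²=60.58)
P5 → Z-4 (d²=87.07)
P6 → Z-2 (d²=68.47)
P7 → Z-9 (d²=40.71)
P8 → Z-8 (d²=100.91)

Z-9, Z-9, Z-9, Z-9, Z-4, Z-2, Z-9, Z-8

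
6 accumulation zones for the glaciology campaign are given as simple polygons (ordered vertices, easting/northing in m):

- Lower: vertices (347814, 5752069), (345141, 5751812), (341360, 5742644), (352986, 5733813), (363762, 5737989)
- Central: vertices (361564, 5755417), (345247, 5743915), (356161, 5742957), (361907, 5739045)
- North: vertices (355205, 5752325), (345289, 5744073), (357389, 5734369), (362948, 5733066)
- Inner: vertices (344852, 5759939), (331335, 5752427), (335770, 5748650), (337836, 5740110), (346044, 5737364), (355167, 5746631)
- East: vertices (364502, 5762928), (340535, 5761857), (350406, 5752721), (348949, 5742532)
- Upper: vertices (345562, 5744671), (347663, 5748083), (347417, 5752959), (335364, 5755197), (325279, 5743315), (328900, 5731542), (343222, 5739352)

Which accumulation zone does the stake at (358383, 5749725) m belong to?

Cast a ray rightward from (358383, 5749725). For each polygon, the edges (by vertex number in listed order) whose endpoints lie on opposite sides of northing = 5749725, where each meets that height, and whether that is right or left of the point:
Lower: 2–3 at easting≈344280.3 (left), 5–1 at easting≈350469.0 (left) → 0 crossings.
Central: 1–2 at easting≈353489.2 (left), 4–1 at easting≈361683.2 (right) → 1 crossing.
North: 1–2 at easting≈352080.7 (left), 4–1 at easting≈356250.3 (left) → 0 crossings.
Inner: 2–3 at easting≈334507.7 (left), 6–1 at easting≈352768.8 (left) → 0 crossings.
East: 3–4 at easting≈349977.6 (left), 4–1 at easting≈354434.0 (left) → 0 crossings.
Upper: 2–3 at easting≈347580.2 (left), 4–5 at easting≈330719.6 (left) → 0 crossings.
Only Central has an odd count, so the point is inside Central.

Central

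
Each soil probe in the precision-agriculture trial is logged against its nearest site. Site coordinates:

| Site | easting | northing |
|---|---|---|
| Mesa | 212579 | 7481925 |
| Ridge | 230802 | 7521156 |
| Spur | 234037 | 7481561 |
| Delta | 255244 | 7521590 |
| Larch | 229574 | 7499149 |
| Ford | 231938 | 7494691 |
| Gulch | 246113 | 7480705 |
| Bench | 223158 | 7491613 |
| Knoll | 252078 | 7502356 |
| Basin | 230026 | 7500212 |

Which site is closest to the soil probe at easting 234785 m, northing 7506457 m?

Basin

Squared distances to each site:
Mesa: 1094925460.000; Ridge: 231924890.000; Spur: 620370320.000; Delta: 647578370.000; Larch: 80561385.000; Ford: 146544165.000; Gulch: 791489088.000; Bench: 355531465.000; Knoll: 315866050.000; Basin: 61648106.000.
Minimum at Basin.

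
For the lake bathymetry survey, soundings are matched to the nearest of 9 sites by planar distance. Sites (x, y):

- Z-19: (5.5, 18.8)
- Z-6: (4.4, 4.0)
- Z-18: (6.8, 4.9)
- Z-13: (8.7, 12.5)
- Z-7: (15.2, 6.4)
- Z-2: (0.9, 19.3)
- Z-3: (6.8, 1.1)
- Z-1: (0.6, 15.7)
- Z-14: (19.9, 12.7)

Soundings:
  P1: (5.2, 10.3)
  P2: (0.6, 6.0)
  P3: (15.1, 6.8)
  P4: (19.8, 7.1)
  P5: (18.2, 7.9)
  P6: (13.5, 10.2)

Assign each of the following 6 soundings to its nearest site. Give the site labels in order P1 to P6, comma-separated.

P1 → Z-13 (d²=17.09)
P2 → Z-6 (d²=18.44)
P3 → Z-7 (d²=0.17)
P4 → Z-7 (d²=21.65)
P5 → Z-7 (d²=11.25)
P6 → Z-7 (d²=17.33)

Z-13, Z-6, Z-7, Z-7, Z-7, Z-7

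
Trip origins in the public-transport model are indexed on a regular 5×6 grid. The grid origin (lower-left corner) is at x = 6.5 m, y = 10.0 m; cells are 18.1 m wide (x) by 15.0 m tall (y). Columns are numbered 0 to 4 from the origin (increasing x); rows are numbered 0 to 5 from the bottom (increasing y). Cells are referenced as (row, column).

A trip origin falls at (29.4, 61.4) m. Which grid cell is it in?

Column index: ⌊(29.4 − 6.5) / 18.1⌋ = ⌊1.265⌋ = 1
Row offset from origin: ⌊(61.4 − 10.0) / 15.0⌋ = ⌊3.427⌋ = 3 → row 3

(3, 1)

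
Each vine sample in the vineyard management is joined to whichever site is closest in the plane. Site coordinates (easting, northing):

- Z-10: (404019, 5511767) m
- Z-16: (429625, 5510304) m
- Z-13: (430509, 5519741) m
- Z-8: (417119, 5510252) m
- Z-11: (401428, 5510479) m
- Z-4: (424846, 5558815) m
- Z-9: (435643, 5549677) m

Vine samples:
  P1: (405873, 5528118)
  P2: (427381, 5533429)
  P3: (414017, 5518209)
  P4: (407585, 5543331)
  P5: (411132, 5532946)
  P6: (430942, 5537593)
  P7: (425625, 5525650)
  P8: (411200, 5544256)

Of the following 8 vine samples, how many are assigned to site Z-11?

P1 → Z-10
P2 → Z-13
P3 → Z-8
P4 → Z-4
P5 → Z-10
P6 → Z-9
P7 → Z-13
P8 → Z-4
0 of the 8 go to Z-11.

0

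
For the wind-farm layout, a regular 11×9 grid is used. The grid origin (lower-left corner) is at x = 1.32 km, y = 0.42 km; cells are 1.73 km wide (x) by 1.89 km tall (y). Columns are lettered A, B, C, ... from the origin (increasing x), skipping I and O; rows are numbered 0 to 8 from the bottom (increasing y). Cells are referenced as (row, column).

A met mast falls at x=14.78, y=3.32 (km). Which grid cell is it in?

Column index: ⌊(14.78 − 1.32) / 1.73⌋ = ⌊7.780⌋ = 7 → column H
Row offset from origin: ⌊(3.32 − 0.42) / 1.89⌋ = ⌊1.534⌋ = 1 → row 1

(1, H)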